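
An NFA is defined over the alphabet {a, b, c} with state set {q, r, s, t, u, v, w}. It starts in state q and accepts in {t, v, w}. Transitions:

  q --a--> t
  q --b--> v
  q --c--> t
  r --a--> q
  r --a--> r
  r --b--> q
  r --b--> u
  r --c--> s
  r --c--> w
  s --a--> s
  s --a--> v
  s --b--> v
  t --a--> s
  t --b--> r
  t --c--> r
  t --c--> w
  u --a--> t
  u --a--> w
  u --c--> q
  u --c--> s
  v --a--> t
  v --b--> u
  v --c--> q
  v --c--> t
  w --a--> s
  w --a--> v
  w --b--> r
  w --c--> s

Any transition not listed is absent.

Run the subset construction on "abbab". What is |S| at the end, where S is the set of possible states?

1

Start in {q}.
Read 'a': {q} → {t}.
Read 'b': {t} → {r}.
Read 'b': {r} → {q, u}.
Read 'a': {q, u} → {t, w}.
Read 'b': {t, w} → {r}.
That set has 1 state.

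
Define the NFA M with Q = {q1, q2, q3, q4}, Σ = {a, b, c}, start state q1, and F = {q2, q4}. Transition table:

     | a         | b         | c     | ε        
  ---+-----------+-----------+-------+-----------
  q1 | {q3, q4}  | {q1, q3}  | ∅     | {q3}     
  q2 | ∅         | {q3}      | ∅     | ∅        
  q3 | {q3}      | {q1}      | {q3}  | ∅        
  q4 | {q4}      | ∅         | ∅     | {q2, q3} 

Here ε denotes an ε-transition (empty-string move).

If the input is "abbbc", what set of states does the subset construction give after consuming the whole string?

{q3}

Start: ε-closure({q1}) = {q1, q3}.
Read 'a': q1→{q3, q4}, q3→{q3}; union {q3, q4}; ε-closure = {q2, q3, q4}.
Read 'b': q2→{q3}, q3→{q1}, q4→∅; now {q1, q3}.
Read 'b': q1→{q1, q3}, q3→{q1}; now {q1, q3}.
Read 'b': q1→{q1, q3}, q3→{q1}; now {q1, q3}.
Read 'c': q1→∅, q3→{q3}; now {q3}.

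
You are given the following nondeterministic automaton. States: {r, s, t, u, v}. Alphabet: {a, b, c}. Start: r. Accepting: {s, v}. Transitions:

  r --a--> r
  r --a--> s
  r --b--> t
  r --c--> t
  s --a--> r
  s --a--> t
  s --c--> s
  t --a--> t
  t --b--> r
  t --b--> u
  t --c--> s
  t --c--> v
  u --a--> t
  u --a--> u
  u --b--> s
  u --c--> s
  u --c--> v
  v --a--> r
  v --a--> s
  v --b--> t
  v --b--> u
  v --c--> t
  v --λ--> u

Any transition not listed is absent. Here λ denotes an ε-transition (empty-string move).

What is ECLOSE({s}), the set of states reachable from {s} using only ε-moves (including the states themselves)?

Begin with {s}.
No ε-moves leave this set, so the closure equals the set itself.

{s}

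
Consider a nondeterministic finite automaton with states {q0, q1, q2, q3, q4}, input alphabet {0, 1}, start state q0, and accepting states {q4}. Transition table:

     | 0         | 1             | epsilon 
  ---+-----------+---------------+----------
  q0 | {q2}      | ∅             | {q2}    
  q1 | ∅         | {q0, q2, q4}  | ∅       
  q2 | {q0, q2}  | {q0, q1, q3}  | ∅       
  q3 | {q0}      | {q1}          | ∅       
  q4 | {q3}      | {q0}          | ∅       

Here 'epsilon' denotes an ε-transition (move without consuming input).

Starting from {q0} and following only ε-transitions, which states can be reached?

Begin with {q0}.
ε-move q0 → q2; add q2.

{q0, q2}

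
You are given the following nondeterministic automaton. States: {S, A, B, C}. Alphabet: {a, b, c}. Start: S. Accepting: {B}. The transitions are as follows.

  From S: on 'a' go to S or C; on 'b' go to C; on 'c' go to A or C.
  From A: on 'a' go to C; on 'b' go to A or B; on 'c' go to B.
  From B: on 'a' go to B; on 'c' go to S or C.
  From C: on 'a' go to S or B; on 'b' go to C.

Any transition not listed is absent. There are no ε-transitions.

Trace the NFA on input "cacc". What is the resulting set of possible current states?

{A, B, C}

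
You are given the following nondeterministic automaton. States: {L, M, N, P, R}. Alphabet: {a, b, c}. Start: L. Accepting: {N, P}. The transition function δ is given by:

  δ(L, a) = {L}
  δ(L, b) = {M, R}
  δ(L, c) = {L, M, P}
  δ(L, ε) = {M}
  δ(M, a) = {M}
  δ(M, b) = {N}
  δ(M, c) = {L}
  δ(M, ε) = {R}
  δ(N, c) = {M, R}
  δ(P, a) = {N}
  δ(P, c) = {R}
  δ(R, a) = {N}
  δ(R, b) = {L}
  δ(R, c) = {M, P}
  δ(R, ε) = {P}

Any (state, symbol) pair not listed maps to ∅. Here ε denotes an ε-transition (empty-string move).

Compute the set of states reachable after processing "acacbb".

{L, M, N, P, R}

Start: ε-closure({L}) = {L, M, P, R}.
Read 'a': L→{L}, M→{M}, P→{N}, R→{N}; union {L, M, N}; ε-closure = {L, M, N, P, R}.
Read 'c': L→{L, M, P}, M→{L}, N→{M, R}, P→{R}, R→{M, P}; now {L, M, P, R}.
Read 'a': L→{L}, M→{M}, P→{N}, R→{N}; union {L, M, N}; ε-closure = {L, M, N, P, R}.
Read 'c': L→{L, M, P}, M→{L}, N→{M, R}, P→{R}, R→{M, P}; now {L, M, P, R}.
Read 'b': L→{M, R}, M→{N}, P→∅, R→{L}; union {L, M, N, R}; ε-closure = {L, M, N, P, R}.
Read 'b': L→{M, R}, M→{N}, N→∅, P→∅, R→{L}; union {L, M, N, R}; ε-closure = {L, M, N, P, R}.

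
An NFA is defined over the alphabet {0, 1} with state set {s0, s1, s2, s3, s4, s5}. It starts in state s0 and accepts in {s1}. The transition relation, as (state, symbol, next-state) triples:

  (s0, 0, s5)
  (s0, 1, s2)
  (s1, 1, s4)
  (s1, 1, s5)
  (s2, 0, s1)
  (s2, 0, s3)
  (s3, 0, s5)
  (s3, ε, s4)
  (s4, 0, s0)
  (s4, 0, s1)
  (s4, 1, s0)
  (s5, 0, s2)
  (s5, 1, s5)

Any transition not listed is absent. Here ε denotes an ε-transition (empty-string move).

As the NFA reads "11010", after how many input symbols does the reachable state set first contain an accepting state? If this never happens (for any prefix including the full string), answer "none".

none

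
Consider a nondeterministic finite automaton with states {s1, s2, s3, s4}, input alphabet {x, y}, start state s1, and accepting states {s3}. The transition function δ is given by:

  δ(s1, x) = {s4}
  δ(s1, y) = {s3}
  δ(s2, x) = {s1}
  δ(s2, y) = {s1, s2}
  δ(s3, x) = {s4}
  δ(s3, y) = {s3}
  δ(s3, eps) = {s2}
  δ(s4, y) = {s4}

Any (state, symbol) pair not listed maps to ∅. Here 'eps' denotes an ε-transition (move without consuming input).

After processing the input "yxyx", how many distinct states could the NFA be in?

Start in {s1}.
Read 'y': s1→{s3}; union {s3}; ε-closure = {s2, s3}.
Read 'x': s2→{s1}, s3→{s4}; now {s1, s4}.
Read 'y': s1→{s3}, s4→{s4}; union {s3, s4}; ε-closure = {s2, s3, s4}.
Read 'x': s2→{s1}, s3→{s4}, s4→∅; now {s1, s4}.
That set has 2 states.

2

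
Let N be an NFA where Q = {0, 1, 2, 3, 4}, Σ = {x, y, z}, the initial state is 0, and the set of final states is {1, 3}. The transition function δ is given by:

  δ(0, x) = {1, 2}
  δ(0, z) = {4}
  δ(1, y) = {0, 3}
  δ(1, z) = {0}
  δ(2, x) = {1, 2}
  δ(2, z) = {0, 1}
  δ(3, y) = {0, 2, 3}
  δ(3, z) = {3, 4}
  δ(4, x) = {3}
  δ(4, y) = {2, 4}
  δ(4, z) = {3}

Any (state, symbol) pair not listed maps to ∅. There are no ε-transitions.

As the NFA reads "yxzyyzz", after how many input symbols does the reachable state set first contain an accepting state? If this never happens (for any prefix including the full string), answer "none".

none

Start in {0}.
Read 'y': 0→∅; now ∅.
The set is empty and remains empty for the remaining 6 symbols.
No reachable set along the way intersects F.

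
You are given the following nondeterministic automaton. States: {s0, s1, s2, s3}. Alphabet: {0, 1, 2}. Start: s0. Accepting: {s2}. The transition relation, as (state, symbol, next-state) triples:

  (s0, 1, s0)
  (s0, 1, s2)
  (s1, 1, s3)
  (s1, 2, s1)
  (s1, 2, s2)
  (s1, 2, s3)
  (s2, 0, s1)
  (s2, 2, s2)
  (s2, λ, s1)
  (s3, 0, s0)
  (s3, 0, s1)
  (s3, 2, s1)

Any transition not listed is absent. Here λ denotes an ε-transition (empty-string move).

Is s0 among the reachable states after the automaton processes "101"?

No

Start in {s0}.
Read '1': s0→{s0, s2}; union {s0, s2}; ε-closure = {s0, s1, s2}.
Read '0': s0→∅, s1→∅, s2→{s1}; now {s1}.
Read '1': s1→{s3}; now {s3}.
State s0 is not in {s3}.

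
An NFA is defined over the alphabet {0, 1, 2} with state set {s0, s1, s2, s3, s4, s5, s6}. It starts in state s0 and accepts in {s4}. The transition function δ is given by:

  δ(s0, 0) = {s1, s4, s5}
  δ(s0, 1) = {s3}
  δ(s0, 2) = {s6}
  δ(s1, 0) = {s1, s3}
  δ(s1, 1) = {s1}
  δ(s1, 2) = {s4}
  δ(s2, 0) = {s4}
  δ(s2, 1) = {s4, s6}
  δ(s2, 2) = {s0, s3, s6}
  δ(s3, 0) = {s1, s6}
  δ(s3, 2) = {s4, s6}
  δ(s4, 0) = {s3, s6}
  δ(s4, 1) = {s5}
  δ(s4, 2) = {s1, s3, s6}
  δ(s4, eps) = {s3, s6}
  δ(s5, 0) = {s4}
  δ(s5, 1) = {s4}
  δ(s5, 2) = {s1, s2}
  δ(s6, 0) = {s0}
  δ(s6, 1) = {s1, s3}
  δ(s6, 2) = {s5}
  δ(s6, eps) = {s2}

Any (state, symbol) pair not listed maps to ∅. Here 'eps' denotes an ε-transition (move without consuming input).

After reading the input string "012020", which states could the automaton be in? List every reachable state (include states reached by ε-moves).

Start in {s0}.
Read '0': {s0} → {s1, s2, s3, s4, s5, s6}.
Read '1': {s1, s2, s3, s4, s5, s6} → {s1, s2, s3, s4, s5, s6}.
Read '2': {s1, s2, s3, s4, s5, s6} → {s0, s1, s2, s3, s4, s5, s6}.
Read '0': {s0, s1, s2, s3, s4, s5, s6} → {s0, s1, s2, s3, s4, s5, s6}.
Read '2': {s0, s1, s2, s3, s4, s5, s6} → {s0, s1, s2, s3, s4, s5, s6}.
Read '0': {s0, s1, s2, s3, s4, s5, s6} → {s0, s1, s2, s3, s4, s5, s6}.

{s0, s1, s2, s3, s4, s5, s6}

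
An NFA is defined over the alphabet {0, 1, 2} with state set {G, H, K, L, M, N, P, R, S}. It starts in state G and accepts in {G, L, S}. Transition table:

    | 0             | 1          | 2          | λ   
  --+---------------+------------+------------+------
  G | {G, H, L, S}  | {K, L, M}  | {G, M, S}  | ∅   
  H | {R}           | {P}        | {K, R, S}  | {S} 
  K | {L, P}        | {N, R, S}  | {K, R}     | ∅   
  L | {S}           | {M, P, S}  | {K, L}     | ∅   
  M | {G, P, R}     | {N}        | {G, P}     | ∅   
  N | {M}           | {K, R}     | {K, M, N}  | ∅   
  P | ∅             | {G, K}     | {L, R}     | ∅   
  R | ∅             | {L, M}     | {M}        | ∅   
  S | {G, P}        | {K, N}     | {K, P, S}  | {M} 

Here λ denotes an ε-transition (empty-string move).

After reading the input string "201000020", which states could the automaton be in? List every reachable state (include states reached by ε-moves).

{G, H, L, M, P, R, S}

Start in {G}.
Read '2': G→{G, M, S}; now {G, M, S}.
Read '0': G→{G, H, L, S}, M→{G, P, R}, S→{G, P}; union {G, H, L, P, R, S}; ε-closure = {G, H, L, M, P, R, S}.
Read '1': G→{K, L, M}, H→{P}, L→{M, P, S}, M→{N}, P→{G, K}, R→{L, M}, S→{K, N}; now {G, K, L, M, N, P, S}.
Read '0': G→{G, H, L, S}, K→{L, P}, L→{S}, M→{G, P, R}, N→{M}, P→∅, S→{G, P}; now {G, H, L, M, P, R, S}.
Read '0': G→{G, H, L, S}, H→{R}, L→{S}, M→{G, P, R}, P→∅, R→∅, S→{G, P}; union {G, H, L, P, R, S}; ε-closure = {G, H, L, M, P, R, S}.
Read '0': G→{G, H, L, S}, H→{R}, L→{S}, M→{G, P, R}, P→∅, R→∅, S→{G, P}; union {G, H, L, P, R, S}; ε-closure = {G, H, L, M, P, R, S}.
Read '0': G→{G, H, L, S}, H→{R}, L→{S}, M→{G, P, R}, P→∅, R→∅, S→{G, P}; union {G, H, L, P, R, S}; ε-closure = {G, H, L, M, P, R, S}.
Read '2': G→{G, M, S}, H→{K, R, S}, L→{K, L}, M→{G, P}, P→{L, R}, R→{M}, S→{K, P, S}; now {G, K, L, M, P, R, S}.
Read '0': G→{G, H, L, S}, K→{L, P}, L→{S}, M→{G, P, R}, P→∅, R→∅, S→{G, P}; union {G, H, L, P, R, S}; ε-closure = {G, H, L, M, P, R, S}.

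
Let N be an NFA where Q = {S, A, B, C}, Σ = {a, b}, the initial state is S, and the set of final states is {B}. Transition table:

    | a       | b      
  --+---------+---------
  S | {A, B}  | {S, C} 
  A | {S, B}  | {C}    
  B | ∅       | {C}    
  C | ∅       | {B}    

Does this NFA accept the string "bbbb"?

Yes

Start in {S}.
Read 'b': S→{S, C}; now {S, C}.
Read 'b': S→{S, C}, C→{B}; now {S, B, C}.
Read 'b': S→{S, C}, B→{C}, C→{B}; now {S, B, C}.
Read 'b': S→{S, C}, B→{C}, C→{B}; now {S, B, C}.
The final set {S, B, C} contains the accepting state B.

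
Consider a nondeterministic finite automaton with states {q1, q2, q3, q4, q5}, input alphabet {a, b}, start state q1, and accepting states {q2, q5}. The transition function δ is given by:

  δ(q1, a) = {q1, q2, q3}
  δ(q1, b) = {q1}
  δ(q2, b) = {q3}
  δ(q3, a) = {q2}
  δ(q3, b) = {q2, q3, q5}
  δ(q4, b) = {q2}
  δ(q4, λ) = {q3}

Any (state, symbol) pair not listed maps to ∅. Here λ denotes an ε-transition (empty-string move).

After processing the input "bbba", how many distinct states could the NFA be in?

Start in {q1}.
Read 'b': {q1} → {q1}.
Read 'b': {q1} → {q1}.
Read 'b': {q1} → {q1}.
Read 'a': {q1} → {q1, q2, q3}.
That set has 3 states.

3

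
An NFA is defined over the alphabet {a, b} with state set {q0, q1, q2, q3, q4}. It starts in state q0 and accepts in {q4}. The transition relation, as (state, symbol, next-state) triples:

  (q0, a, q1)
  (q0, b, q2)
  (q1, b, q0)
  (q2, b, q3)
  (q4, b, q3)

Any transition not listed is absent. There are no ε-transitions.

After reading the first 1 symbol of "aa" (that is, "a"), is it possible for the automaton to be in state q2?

Start in {q0}.
Read 'a': {q0} → {q1}.
State q2 is not in {q1}.

No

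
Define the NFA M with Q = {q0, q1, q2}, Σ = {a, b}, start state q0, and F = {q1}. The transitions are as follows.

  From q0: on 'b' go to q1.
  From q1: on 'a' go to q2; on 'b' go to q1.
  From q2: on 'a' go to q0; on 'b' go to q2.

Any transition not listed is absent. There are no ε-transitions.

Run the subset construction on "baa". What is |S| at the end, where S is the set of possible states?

1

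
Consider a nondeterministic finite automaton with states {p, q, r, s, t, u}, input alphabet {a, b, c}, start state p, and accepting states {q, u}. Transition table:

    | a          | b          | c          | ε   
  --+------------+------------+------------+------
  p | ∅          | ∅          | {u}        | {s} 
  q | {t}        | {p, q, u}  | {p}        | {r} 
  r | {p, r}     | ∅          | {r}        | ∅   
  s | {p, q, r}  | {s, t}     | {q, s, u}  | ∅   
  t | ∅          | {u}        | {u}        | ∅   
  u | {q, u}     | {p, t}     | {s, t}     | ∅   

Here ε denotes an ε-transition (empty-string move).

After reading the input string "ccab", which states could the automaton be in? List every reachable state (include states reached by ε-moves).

{p, q, r, s, t, u}

Start: ε-closure({p}) = {p, s}.
Read 'c': p→{u}, s→{q, s, u}; union {q, s, u}; ε-closure = {q, r, s, u}.
Read 'c': q→{p}, r→{r}, s→{q, s, u}, u→{s, t}; now {p, q, r, s, t, u}.
Read 'a': p→∅, q→{t}, r→{p, r}, s→{p, q, r}, t→∅, u→{q, u}; union {p, q, r, t, u}; ε-closure = {p, q, r, s, t, u}.
Read 'b': p→∅, q→{p, q, u}, r→∅, s→{s, t}, t→{u}, u→{p, t}; union {p, q, s, t, u}; ε-closure = {p, q, r, s, t, u}.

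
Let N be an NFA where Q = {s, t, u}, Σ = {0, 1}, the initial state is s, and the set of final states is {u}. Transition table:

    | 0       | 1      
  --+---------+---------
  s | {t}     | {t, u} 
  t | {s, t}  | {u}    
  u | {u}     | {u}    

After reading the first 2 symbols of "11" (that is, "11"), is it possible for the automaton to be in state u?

Start in {s}.
Read '1': s→{t, u}; now {t, u}.
Read '1': t→{u}, u→{u}; now {u}.
State u is in {u}.

Yes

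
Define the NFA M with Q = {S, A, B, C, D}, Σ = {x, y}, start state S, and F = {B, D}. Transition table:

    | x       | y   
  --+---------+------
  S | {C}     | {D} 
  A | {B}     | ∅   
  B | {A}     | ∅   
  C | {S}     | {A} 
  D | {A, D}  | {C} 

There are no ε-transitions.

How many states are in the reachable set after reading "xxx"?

Start in {S}.
Read 'x': S→{C}; now {C}.
Read 'x': C→{S}; now {S}.
Read 'x': S→{C}; now {C}.
That set has 1 state.

1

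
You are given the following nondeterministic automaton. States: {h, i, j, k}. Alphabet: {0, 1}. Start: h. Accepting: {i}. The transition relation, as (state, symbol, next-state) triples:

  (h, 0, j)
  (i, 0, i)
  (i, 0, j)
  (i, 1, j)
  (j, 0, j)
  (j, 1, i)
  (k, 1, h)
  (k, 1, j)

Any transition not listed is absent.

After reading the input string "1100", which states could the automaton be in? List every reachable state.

∅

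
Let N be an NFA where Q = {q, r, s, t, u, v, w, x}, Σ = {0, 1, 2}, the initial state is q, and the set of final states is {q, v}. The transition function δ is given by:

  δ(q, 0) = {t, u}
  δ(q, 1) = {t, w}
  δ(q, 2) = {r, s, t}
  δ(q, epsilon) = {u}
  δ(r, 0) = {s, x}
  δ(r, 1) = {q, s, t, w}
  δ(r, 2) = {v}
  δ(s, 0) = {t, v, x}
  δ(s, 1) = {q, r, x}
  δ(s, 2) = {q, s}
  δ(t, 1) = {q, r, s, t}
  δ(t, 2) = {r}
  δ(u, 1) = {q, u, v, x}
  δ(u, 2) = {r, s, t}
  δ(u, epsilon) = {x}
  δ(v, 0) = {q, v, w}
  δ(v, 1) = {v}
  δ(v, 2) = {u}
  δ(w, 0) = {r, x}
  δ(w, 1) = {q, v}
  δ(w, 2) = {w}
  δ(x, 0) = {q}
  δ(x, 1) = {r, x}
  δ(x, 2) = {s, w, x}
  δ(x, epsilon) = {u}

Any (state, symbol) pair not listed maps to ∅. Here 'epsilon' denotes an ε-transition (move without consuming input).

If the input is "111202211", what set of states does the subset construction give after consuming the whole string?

{q, r, s, t, u, v, w, x}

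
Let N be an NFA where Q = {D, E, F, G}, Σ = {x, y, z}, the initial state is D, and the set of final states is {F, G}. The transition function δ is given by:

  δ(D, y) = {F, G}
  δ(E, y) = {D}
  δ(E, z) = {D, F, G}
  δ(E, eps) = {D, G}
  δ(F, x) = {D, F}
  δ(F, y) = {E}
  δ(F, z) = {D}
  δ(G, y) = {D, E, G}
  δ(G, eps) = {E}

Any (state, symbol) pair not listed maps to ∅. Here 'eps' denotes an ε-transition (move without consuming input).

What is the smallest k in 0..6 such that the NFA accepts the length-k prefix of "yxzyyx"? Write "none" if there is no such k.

Start in {D}.
Read 'y': D→{F, G}; union {F, G}; ε-closure = {D, E, F, G}.
None of the earlier sets intersect F, but {D, E, F, G} does.

1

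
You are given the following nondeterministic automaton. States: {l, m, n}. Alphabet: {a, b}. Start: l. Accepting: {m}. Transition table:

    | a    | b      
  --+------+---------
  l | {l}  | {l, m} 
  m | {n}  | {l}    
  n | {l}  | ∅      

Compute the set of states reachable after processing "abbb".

{l, m}

Start in {l}.
Read 'a': {l} → {l}.
Read 'b': {l} → {l, m}.
Read 'b': {l, m} → {l, m}.
Read 'b': {l, m} → {l, m}.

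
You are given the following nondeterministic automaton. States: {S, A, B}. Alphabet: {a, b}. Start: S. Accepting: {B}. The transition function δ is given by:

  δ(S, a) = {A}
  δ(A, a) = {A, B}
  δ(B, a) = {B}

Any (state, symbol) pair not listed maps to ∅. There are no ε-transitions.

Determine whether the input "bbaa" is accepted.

Start in {S}.
Read 'b': S→∅; now ∅.
The set is empty and remains empty for the remaining 3 symbols.
The final set ∅ contains no accepting state.

No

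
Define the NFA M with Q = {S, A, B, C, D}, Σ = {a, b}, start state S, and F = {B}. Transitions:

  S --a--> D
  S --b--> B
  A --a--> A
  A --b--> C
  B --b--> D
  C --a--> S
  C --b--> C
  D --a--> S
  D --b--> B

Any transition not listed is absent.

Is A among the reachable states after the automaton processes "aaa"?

No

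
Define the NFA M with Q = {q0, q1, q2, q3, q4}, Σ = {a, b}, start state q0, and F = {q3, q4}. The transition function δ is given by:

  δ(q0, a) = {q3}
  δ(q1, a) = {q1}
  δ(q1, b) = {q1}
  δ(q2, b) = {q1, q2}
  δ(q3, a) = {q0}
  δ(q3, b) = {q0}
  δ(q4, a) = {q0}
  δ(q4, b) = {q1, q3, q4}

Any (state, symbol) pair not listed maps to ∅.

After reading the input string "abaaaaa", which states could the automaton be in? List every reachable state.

{q3}

Start in {q0}.
Read 'a': {q0} → {q3}.
Read 'b': {q3} → {q0}.
Read 'a': {q0} → {q3}.
Read 'a': {q3} → {q0}.
Read 'a': {q0} → {q3}.
Read 'a': {q3} → {q0}.
Read 'a': {q0} → {q3}.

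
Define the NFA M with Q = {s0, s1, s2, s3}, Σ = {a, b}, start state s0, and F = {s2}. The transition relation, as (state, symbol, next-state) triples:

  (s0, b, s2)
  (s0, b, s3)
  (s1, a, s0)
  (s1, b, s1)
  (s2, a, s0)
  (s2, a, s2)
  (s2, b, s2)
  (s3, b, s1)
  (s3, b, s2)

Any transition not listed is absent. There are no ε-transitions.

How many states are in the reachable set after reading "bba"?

Start in {s0}.
Read 'b': s0→{s2, s3}; now {s2, s3}.
Read 'b': s2→{s2}, s3→{s1, s2}; now {s1, s2}.
Read 'a': s1→{s0}, s2→{s0, s2}; now {s0, s2}.
That set has 2 states.

2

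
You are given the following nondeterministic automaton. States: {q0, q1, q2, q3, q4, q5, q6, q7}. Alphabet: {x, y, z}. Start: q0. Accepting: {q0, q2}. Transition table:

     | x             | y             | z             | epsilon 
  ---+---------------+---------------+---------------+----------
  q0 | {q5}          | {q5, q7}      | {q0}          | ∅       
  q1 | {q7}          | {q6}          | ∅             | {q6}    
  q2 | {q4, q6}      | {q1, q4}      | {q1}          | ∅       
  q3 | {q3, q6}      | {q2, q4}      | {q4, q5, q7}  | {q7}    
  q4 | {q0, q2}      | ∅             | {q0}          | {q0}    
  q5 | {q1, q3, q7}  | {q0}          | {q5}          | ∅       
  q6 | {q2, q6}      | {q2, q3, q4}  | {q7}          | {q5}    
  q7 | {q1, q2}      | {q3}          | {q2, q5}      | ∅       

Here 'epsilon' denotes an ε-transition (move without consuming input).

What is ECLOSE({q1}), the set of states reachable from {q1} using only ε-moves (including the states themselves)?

Begin with {q1}.
ε-move q1 → q6; add q6.
ε-move q6 → q5; add q5.

{q1, q5, q6}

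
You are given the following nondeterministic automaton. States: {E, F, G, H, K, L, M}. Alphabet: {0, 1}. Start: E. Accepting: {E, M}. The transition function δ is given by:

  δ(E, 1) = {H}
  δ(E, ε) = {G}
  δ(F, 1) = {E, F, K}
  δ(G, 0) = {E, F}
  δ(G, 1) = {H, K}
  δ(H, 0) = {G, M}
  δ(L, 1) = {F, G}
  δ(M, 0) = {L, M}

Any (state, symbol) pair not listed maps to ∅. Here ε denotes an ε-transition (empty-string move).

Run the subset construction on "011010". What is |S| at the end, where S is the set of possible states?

4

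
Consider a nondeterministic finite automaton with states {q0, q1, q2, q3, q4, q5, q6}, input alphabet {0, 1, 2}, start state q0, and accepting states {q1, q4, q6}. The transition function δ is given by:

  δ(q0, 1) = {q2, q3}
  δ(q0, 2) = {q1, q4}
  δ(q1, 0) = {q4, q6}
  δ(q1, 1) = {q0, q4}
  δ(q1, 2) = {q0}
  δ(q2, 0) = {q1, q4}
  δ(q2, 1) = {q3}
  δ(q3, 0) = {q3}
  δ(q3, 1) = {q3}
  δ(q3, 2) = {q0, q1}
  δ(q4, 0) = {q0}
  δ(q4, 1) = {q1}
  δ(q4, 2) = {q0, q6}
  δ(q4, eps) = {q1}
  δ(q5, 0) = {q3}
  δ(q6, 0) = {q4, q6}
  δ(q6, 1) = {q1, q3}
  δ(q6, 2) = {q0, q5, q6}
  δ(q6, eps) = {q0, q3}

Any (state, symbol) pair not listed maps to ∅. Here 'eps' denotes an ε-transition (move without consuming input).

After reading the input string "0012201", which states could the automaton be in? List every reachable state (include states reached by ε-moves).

Start in {q0}.
Read '0': q0→∅; now ∅.
The set is empty and remains empty for the remaining 6 symbols.

∅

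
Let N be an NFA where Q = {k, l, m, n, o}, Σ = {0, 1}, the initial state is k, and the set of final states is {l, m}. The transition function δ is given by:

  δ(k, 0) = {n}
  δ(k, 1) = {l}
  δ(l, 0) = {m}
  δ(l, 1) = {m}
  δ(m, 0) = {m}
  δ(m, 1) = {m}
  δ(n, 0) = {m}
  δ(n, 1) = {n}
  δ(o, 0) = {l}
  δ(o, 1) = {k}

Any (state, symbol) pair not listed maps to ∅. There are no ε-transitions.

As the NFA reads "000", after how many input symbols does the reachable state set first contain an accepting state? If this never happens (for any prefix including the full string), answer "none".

Start in {k}.
Read '0': {k} → {n}.
Read '0': {n} → {m}.
None of the earlier sets intersect F, but {m} does.

2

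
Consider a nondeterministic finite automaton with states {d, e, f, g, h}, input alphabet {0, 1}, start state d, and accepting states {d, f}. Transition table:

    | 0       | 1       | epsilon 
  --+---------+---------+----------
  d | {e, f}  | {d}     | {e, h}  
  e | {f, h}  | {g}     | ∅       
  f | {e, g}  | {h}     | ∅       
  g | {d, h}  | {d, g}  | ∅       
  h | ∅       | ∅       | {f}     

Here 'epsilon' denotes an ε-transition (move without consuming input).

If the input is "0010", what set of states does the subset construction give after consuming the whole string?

{d, e, f, g, h}

Start: ε-closure({d}) = {d, e, f, h}.
Read '0': {d, e, f, h} → {e, f, g, h}.
Read '0': {e, f, g, h} → {d, e, f, g, h}.
Read '1': {d, e, f, g, h} → {d, e, f, g, h}.
Read '0': {d, e, f, g, h} → {d, e, f, g, h}.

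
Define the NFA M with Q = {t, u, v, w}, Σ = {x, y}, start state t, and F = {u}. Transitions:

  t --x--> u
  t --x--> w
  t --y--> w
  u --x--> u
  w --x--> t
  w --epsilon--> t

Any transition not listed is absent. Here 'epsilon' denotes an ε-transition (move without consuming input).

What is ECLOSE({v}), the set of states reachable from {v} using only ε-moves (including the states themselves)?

{v}

Begin with {v}.
No ε-moves leave this set, so the closure equals the set itself.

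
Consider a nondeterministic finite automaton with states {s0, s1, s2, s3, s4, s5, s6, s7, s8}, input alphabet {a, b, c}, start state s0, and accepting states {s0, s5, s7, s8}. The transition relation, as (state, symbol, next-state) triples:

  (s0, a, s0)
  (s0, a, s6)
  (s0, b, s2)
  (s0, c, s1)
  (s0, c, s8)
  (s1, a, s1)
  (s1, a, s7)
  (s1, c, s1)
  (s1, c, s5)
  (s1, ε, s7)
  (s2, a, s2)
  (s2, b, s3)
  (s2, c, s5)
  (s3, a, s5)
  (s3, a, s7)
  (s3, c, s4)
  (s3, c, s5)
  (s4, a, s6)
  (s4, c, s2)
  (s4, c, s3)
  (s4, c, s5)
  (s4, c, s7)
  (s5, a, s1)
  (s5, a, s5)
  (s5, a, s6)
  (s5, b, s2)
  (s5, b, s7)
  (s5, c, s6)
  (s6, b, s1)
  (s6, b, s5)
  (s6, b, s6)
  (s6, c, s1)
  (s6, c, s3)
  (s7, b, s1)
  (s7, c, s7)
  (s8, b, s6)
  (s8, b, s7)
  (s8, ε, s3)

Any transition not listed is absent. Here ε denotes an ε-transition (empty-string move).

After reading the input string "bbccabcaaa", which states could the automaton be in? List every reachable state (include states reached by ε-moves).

{s1, s5, s6, s7}

Start in {s0}.
Read 'b': s0→{s2}; now {s2}.
Read 'b': s2→{s3}; now {s3}.
Read 'c': s3→{s4, s5}; now {s4, s5}.
Read 'c': s4→{s2, s3, s5, s7}, s5→{s6}; now {s2, s3, s5, s6, s7}.
Read 'a': s2→{s2}, s3→{s5, s7}, s5→{s1, s5, s6}, s6→∅, s7→∅; now {s1, s2, s5, s6, s7}.
Read 'b': s1→∅, s2→{s3}, s5→{s2, s7}, s6→{s1, s5, s6}, s7→{s1}; now {s1, s2, s3, s5, s6, s7}.
Read 'c': s1→{s1, s5}, s2→{s5}, s3→{s4, s5}, s5→{s6}, s6→{s1, s3}, s7→{s7}; now {s1, s3, s4, s5, s6, s7}.
Read 'a': s1→{s1, s7}, s3→{s5, s7}, s4→{s6}, s5→{s1, s5, s6}, s6→∅, s7→∅; now {s1, s5, s6, s7}.
Read 'a': s1→{s1, s7}, s5→{s1, s5, s6}, s6→∅, s7→∅; now {s1, s5, s6, s7}.
Read 'a': s1→{s1, s7}, s5→{s1, s5, s6}, s6→∅, s7→∅; now {s1, s5, s6, s7}.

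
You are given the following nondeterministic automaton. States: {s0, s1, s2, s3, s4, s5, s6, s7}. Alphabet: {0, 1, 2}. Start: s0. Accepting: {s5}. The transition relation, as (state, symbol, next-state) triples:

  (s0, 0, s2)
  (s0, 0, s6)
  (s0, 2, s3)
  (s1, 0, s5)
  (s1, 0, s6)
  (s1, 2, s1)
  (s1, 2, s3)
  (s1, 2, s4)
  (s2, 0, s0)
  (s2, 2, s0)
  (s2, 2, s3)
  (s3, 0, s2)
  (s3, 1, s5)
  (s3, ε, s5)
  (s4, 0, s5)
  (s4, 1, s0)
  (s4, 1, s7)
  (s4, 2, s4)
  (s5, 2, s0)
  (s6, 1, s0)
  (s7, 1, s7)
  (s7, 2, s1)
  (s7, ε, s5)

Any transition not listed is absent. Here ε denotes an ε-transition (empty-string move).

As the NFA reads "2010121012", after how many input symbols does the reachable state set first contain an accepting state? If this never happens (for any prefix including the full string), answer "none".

1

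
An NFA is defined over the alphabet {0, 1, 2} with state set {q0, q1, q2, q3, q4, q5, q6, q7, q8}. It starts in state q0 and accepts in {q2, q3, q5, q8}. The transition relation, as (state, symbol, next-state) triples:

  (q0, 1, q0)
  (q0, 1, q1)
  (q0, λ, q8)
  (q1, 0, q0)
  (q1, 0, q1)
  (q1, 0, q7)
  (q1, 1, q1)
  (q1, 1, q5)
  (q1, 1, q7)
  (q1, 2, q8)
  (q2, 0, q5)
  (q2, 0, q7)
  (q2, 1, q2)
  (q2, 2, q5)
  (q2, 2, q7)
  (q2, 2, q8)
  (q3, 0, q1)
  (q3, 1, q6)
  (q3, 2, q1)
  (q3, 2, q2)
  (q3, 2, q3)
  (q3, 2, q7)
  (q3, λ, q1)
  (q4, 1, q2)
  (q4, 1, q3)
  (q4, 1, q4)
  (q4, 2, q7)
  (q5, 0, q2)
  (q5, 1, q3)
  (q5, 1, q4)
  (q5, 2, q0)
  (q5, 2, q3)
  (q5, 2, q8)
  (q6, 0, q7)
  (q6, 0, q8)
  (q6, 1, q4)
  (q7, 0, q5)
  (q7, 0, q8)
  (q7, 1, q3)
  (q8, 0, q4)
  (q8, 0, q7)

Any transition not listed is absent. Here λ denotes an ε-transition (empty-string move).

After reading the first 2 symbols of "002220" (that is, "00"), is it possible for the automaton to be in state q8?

Yes

Start: ε-closure({q0}) = {q0, q8}.
Read '0': {q0, q8} → {q4, q7}.
Read '0': {q4, q7} → {q5, q8}.
State q8 is in {q5, q8}.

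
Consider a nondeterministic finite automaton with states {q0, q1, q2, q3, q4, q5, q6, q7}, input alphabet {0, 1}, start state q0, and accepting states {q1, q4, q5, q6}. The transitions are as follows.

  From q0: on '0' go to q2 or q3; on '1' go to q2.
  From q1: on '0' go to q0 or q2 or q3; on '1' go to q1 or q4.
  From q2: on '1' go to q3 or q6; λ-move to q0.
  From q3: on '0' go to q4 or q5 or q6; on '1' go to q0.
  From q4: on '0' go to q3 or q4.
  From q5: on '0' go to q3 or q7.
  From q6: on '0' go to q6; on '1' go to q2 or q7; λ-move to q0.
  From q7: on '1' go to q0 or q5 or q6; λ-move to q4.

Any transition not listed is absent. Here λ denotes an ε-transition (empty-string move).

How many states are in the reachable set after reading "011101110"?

Start in {q0}.
Read '0': q0→{q2, q3}; union {q2, q3}; ε-closure = {q0, q2, q3}.
Read '1': q0→{q2}, q2→{q3, q6}, q3→{q0}; now {q0, q2, q3, q6}.
Read '1': q0→{q2}, q2→{q3, q6}, q3→{q0}, q6→{q2, q7}; union {q0, q2, q3, q6, q7}; ε-closure = {q0, q2, q3, q4, q6, q7}.
Read '1': q0→{q2}, q2→{q3, q6}, q3→{q0}, q4→∅, q6→{q2, q7}, q7→{q0, q5, q6}; union {q0, q2, q3, q5, q6, q7}; ε-closure = {q0, q2, q3, q4, q5, q6, q7}.
Read '0': q0→{q2, q3}, q2→∅, q3→{q4, q5, q6}, q4→{q3, q4}, q5→{q3, q7}, q6→{q6}, q7→∅; union {q2, q3, q4, q5, q6, q7}; ε-closure = {q0, q2, q3, q4, q5, q6, q7}.
Read '1': q0→{q2}, q2→{q3, q6}, q3→{q0}, q4→∅, q5→∅, q6→{q2, q7}, q7→{q0, q5, q6}; union {q0, q2, q3, q5, q6, q7}; ε-closure = {q0, q2, q3, q4, q5, q6, q7}.
Read '1': q0→{q2}, q2→{q3, q6}, q3→{q0}, q4→∅, q5→∅, q6→{q2, q7}, q7→{q0, q5, q6}; union {q0, q2, q3, q5, q6, q7}; ε-closure = {q0, q2, q3, q4, q5, q6, q7}.
Read '1': q0→{q2}, q2→{q3, q6}, q3→{q0}, q4→∅, q5→∅, q6→{q2, q7}, q7→{q0, q5, q6}; union {q0, q2, q3, q5, q6, q7}; ε-closure = {q0, q2, q3, q4, q5, q6, q7}.
Read '0': q0→{q2, q3}, q2→∅, q3→{q4, q5, q6}, q4→{q3, q4}, q5→{q3, q7}, q6→{q6}, q7→∅; union {q2, q3, q4, q5, q6, q7}; ε-closure = {q0, q2, q3, q4, q5, q6, q7}.
That set has 7 states.

7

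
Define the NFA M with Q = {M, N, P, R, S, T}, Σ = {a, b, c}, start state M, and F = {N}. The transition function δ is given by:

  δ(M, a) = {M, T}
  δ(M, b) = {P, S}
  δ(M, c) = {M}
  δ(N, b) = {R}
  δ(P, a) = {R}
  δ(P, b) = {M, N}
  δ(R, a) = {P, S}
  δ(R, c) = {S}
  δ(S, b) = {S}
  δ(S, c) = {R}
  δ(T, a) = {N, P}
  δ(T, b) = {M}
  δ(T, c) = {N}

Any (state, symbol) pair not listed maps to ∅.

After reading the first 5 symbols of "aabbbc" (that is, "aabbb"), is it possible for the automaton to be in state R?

Yes

Start in {M}.
Read 'a': {M} → {M, T}.
Read 'a': {M, T} → {M, N, P, T}.
Read 'b': {M, N, P, T} → {M, N, P, R, S}.
Read 'b': {M, N, P, R, S} → {M, N, P, R, S}.
Read 'b': {M, N, P, R, S} → {M, N, P, R, S}.
State R is in {M, N, P, R, S}.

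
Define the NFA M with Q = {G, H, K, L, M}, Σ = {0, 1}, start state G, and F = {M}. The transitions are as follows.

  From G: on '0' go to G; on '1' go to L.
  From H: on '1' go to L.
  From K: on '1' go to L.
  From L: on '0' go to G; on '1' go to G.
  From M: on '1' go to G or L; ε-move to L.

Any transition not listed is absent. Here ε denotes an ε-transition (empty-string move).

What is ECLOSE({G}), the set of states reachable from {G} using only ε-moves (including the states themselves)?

{G}

Begin with {G}.
No ε-moves leave this set, so the closure equals the set itself.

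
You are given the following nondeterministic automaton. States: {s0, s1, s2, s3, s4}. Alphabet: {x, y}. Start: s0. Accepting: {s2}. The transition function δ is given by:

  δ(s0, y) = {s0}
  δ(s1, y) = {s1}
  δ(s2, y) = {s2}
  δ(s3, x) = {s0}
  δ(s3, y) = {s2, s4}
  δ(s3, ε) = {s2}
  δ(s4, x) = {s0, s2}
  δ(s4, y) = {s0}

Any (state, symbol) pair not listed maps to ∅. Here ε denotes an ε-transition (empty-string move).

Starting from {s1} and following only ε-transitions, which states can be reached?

{s1}

Begin with {s1}.
No ε-moves leave this set, so the closure equals the set itself.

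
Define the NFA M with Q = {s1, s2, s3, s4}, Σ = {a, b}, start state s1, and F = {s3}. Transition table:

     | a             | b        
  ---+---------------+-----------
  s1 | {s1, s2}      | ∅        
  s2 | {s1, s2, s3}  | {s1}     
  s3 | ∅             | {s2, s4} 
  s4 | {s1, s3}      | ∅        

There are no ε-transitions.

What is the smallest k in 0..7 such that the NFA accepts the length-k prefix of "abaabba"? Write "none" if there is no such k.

4

Start in {s1}.
Read 'a': s1→{s1, s2}; now {s1, s2}.
Read 'b': s1→∅, s2→{s1}; now {s1}.
Read 'a': s1→{s1, s2}; now {s1, s2}.
Read 'a': s1→{s1, s2}, s2→{s1, s2, s3}; now {s1, s2, s3}.
None of the earlier sets intersect F, but {s1, s2, s3} does.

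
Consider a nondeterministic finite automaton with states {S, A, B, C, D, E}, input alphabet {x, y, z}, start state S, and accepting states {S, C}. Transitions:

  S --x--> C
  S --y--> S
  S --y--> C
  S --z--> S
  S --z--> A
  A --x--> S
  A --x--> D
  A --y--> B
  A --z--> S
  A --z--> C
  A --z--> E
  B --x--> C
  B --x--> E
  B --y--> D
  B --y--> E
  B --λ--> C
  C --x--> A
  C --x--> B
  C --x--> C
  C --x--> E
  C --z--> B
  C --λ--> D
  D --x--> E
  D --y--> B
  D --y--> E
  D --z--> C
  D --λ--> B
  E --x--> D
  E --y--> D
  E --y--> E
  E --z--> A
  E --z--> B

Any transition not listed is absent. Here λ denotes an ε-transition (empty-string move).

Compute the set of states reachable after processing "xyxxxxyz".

{S, A, B, C, D}

Start in {S}.
Read 'x': S→{C}; union {C}; ε-closure = {B, C, D}.
Read 'y': B→{D, E}, C→∅, D→{B, E}; union {B, D, E}; ε-closure = {B, C, D, E}.
Read 'x': B→{C, E}, C→{A, B, C, E}, D→{E}, E→{D}; now {A, B, C, D, E}.
Read 'x': A→{S, D}, B→{C, E}, C→{A, B, C, E}, D→{E}, E→{D}; now {S, A, B, C, D, E}.
Read 'x': S→{C}, A→{S, D}, B→{C, E}, C→{A, B, C, E}, D→{E}, E→{D}; now {S, A, B, C, D, E}.
Read 'x': S→{C}, A→{S, D}, B→{C, E}, C→{A, B, C, E}, D→{E}, E→{D}; now {S, A, B, C, D, E}.
Read 'y': S→{S, C}, A→{B}, B→{D, E}, C→∅, D→{B, E}, E→{D, E}; now {S, B, C, D, E}.
Read 'z': S→{S, A}, B→∅, C→{B}, D→{C}, E→{A, B}; union {S, A, B, C}; ε-closure = {S, A, B, C, D}.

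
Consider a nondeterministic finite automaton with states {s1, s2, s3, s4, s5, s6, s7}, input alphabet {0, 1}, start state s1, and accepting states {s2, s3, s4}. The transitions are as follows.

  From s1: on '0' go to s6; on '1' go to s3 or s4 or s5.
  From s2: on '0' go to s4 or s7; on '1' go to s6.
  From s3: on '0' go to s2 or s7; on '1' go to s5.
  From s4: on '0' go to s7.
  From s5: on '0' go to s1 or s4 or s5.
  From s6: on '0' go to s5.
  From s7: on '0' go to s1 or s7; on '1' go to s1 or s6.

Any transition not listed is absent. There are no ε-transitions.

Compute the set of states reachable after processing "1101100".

{s1, s4, s5, s6, s7}

Start in {s1}.
Read '1': s1→{s3, s4, s5}; now {s3, s4, s5}.
Read '1': s3→{s5}, s4→∅, s5→∅; now {s5}.
Read '0': s5→{s1, s4, s5}; now {s1, s4, s5}.
Read '1': s1→{s3, s4, s5}, s4→∅, s5→∅; now {s3, s4, s5}.
Read '1': s3→{s5}, s4→∅, s5→∅; now {s5}.
Read '0': s5→{s1, s4, s5}; now {s1, s4, s5}.
Read '0': s1→{s6}, s4→{s7}, s5→{s1, s4, s5}; now {s1, s4, s5, s6, s7}.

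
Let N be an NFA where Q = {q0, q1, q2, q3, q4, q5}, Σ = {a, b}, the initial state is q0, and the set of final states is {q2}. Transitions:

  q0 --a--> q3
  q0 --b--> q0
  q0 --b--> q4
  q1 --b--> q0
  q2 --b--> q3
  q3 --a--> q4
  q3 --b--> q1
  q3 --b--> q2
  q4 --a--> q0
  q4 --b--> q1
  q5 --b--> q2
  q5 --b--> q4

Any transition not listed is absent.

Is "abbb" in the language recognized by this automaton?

Yes

Start in {q0}.
Read 'a': {q0} → {q3}.
Read 'b': {q3} → {q1, q2}.
Read 'b': {q1, q2} → {q0, q3}.
Read 'b': {q0, q3} → {q0, q1, q2, q4}.
The final set {q0, q1, q2, q4} contains the accepting state q2.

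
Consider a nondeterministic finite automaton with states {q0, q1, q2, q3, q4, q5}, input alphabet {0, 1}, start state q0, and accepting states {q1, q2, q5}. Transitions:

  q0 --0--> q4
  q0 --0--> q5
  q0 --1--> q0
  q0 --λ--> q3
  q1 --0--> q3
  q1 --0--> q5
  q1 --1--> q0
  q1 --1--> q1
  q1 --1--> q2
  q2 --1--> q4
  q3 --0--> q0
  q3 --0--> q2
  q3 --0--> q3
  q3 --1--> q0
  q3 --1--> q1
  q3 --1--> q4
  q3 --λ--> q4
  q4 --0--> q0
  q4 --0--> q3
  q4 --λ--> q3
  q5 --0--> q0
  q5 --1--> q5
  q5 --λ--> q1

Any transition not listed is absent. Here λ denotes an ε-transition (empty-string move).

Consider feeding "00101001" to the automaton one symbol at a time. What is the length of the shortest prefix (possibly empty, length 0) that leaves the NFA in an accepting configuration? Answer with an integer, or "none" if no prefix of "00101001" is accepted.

1

Start: ε-closure({q0}) = {q0, q3, q4}.
Read '0': {q0, q3, q4} → {q0, q1, q2, q3, q4, q5}.
None of the earlier sets intersect F, but {q0, q1, q2, q3, q4, q5} does.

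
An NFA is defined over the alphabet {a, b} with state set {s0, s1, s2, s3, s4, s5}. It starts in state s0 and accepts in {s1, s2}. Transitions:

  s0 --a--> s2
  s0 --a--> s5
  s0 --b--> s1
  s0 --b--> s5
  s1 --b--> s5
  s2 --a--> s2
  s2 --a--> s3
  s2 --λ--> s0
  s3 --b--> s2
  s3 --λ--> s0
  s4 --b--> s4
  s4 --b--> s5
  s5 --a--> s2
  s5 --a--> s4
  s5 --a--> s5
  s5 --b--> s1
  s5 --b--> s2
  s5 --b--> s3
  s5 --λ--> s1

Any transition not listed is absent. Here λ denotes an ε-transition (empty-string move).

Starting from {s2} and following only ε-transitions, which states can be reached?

{s0, s2}

Begin with {s2}.
ε-move s2 → s0; add s0.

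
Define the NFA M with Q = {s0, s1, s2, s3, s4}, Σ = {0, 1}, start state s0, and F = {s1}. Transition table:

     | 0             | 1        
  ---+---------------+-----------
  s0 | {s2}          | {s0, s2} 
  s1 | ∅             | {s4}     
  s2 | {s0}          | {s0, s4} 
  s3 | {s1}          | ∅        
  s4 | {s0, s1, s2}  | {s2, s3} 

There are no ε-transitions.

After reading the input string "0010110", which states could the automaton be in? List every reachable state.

{s0, s1, s2}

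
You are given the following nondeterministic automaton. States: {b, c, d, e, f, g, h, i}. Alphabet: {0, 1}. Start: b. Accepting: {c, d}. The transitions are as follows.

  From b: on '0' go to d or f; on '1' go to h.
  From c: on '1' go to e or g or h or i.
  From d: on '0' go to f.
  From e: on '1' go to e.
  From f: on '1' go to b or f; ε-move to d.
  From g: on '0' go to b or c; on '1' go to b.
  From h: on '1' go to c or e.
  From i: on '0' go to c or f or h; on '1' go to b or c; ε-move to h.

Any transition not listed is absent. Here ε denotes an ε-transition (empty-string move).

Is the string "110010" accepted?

No

Start in {b}.
Read '1': {b} → {h}.
Read '1': {h} → {c, e}.
Read '0': {c, e} → ∅.
The set is empty and remains empty for the remaining 3 symbols.
The final set ∅ contains no accepting state.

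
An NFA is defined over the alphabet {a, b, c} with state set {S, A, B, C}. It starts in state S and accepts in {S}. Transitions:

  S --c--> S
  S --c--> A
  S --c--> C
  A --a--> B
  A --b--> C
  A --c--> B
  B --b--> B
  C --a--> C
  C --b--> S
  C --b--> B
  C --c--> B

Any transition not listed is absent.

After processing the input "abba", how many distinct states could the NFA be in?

Start in {S}.
Read 'a': {S} → ∅.
The set is empty and remains empty for the remaining 3 symbols.
That set has 0 states.

0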